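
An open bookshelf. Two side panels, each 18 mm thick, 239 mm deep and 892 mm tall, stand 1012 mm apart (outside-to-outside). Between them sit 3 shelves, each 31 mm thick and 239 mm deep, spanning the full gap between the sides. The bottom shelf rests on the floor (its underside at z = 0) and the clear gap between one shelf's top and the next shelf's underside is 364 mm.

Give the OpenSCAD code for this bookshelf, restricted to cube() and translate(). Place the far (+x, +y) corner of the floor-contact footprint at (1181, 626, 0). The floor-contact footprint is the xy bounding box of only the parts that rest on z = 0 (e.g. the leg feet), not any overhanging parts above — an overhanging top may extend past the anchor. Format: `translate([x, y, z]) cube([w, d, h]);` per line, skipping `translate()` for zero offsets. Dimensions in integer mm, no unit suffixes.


translate([169, 387, 0]) cube([18, 239, 892]);
translate([1163, 387, 0]) cube([18, 239, 892]);
translate([187, 387, 0]) cube([976, 239, 31]);
translate([187, 387, 395]) cube([976, 239, 31]);
translate([187, 387, 790]) cube([976, 239, 31]);


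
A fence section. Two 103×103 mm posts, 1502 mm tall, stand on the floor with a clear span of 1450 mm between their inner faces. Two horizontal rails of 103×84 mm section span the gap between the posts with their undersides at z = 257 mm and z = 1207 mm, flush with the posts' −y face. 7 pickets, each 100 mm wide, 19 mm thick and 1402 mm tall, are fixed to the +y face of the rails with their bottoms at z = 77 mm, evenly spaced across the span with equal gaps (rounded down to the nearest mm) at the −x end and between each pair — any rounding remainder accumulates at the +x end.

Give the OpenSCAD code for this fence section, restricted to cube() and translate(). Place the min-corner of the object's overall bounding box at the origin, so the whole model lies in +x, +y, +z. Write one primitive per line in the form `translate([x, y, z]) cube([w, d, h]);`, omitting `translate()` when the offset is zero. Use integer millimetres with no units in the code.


cube([103, 103, 1502]);
translate([1553, 0, 0]) cube([103, 103, 1502]);
translate([103, 0, 257]) cube([1450, 103, 84]);
translate([103, 0, 1207]) cube([1450, 103, 84]);
translate([196, 103, 77]) cube([100, 19, 1402]);
translate([389, 103, 77]) cube([100, 19, 1402]);
translate([582, 103, 77]) cube([100, 19, 1402]);
translate([775, 103, 77]) cube([100, 19, 1402]);
translate([968, 103, 77]) cube([100, 19, 1402]);
translate([1161, 103, 77]) cube([100, 19, 1402]);
translate([1354, 103, 77]) cube([100, 19, 1402]);


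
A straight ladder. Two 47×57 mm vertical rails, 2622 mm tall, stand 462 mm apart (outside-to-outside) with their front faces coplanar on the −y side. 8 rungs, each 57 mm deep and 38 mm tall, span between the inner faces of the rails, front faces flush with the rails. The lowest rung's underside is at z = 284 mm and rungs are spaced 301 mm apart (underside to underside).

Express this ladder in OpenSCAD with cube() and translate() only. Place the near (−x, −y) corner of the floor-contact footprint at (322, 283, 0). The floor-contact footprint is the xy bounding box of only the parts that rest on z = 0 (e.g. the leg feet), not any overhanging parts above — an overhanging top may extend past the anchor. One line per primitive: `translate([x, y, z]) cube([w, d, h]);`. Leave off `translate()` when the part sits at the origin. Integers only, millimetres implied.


translate([322, 283, 0]) cube([47, 57, 2622]);
translate([737, 283, 0]) cube([47, 57, 2622]);
translate([369, 283, 284]) cube([368, 57, 38]);
translate([369, 283, 585]) cube([368, 57, 38]);
translate([369, 283, 886]) cube([368, 57, 38]);
translate([369, 283, 1187]) cube([368, 57, 38]);
translate([369, 283, 1488]) cube([368, 57, 38]);
translate([369, 283, 1789]) cube([368, 57, 38]);
translate([369, 283, 2090]) cube([368, 57, 38]);
translate([369, 283, 2391]) cube([368, 57, 38]);


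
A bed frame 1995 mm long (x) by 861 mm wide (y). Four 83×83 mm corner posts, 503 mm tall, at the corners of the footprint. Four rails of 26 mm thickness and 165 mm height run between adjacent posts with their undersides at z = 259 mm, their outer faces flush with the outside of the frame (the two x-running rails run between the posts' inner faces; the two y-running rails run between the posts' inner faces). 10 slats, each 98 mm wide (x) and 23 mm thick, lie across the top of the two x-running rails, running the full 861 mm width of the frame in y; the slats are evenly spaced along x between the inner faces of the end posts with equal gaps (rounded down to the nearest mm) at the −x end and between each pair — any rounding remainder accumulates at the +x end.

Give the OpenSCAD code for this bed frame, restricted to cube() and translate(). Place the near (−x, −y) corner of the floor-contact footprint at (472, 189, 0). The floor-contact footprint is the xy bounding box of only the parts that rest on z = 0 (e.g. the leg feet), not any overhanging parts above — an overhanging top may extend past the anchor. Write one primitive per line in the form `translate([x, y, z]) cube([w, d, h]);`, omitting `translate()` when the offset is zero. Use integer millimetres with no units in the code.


translate([472, 189, 0]) cube([83, 83, 503]);
translate([472, 967, 0]) cube([83, 83, 503]);
translate([2384, 189, 0]) cube([83, 83, 503]);
translate([2384, 967, 0]) cube([83, 83, 503]);
translate([555, 189, 259]) cube([1829, 26, 165]);
translate([555, 1024, 259]) cube([1829, 26, 165]);
translate([472, 272, 259]) cube([26, 695, 165]);
translate([2441, 272, 259]) cube([26, 695, 165]);
translate([632, 189, 424]) cube([98, 861, 23]);
translate([807, 189, 424]) cube([98, 861, 23]);
translate([982, 189, 424]) cube([98, 861, 23]);
translate([1157, 189, 424]) cube([98, 861, 23]);
translate([1332, 189, 424]) cube([98, 861, 23]);
translate([1507, 189, 424]) cube([98, 861, 23]);
translate([1682, 189, 424]) cube([98, 861, 23]);
translate([1857, 189, 424]) cube([98, 861, 23]);
translate([2032, 189, 424]) cube([98, 861, 23]);
translate([2207, 189, 424]) cube([98, 861, 23]);


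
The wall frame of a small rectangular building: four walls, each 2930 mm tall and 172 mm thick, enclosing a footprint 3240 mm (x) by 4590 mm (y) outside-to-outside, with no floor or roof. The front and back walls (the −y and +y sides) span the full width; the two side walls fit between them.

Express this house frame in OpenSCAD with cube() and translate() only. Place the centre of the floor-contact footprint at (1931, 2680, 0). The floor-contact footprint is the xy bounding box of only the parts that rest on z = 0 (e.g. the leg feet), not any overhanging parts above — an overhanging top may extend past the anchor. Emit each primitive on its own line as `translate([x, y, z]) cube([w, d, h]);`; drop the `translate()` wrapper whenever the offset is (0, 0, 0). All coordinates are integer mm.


translate([311, 385, 0]) cube([3240, 172, 2930]);
translate([311, 4803, 0]) cube([3240, 172, 2930]);
translate([311, 557, 0]) cube([172, 4246, 2930]);
translate([3379, 557, 0]) cube([172, 4246, 2930]);


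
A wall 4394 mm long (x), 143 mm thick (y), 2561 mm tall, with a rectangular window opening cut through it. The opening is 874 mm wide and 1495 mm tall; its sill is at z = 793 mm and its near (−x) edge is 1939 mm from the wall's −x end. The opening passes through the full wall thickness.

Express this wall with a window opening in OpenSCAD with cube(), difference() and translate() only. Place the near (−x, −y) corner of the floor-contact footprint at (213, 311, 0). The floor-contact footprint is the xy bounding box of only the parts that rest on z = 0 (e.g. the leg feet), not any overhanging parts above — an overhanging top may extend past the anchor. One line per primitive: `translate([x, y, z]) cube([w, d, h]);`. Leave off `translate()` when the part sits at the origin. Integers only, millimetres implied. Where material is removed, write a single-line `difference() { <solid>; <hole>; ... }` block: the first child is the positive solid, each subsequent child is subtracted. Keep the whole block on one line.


difference() { translate([213, 311, 0]) cube([4394, 143, 2561]); translate([2152, 311, 793]) cube([874, 143, 1495]); }


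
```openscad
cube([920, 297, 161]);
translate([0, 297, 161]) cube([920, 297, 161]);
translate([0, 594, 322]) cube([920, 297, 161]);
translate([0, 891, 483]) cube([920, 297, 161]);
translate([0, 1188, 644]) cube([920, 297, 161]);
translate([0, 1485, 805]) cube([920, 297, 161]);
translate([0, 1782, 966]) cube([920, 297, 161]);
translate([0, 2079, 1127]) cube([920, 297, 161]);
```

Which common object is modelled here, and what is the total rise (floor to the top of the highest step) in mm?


A staircase. The total rise is 1288 mm.

8 identical blocks, each offset up and back from the previous — a staircase. Each step is 161 mm tall and there are 8 of them, so the total rise is 8 × 161 = 1288 mm.


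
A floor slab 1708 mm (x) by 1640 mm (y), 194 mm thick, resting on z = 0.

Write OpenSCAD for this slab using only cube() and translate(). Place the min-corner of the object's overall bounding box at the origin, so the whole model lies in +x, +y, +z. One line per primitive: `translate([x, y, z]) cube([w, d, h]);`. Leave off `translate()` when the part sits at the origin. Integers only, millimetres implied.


cube([1708, 1640, 194]);


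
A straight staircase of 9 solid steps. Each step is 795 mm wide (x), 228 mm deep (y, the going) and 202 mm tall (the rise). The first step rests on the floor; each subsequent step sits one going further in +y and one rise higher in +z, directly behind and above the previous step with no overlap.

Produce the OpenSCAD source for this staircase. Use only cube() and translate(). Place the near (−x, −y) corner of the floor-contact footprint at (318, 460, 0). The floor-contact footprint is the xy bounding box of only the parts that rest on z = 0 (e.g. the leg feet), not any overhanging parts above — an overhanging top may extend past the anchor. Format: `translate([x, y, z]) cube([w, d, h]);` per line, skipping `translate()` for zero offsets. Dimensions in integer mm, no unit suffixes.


translate([318, 460, 0]) cube([795, 228, 202]);
translate([318, 688, 202]) cube([795, 228, 202]);
translate([318, 916, 404]) cube([795, 228, 202]);
translate([318, 1144, 606]) cube([795, 228, 202]);
translate([318, 1372, 808]) cube([795, 228, 202]);
translate([318, 1600, 1010]) cube([795, 228, 202]);
translate([318, 1828, 1212]) cube([795, 228, 202]);
translate([318, 2056, 1414]) cube([795, 228, 202]);
translate([318, 2284, 1616]) cube([795, 228, 202]);


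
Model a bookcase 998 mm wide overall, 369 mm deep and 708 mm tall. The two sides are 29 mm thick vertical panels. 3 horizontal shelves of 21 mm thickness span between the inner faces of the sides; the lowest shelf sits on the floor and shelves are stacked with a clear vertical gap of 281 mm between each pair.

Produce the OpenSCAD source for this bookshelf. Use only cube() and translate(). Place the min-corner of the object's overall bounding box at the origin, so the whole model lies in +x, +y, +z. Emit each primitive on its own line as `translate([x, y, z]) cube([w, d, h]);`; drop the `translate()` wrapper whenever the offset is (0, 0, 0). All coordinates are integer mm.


cube([29, 369, 708]);
translate([969, 0, 0]) cube([29, 369, 708]);
translate([29, 0, 0]) cube([940, 369, 21]);
translate([29, 0, 302]) cube([940, 369, 21]);
translate([29, 0, 604]) cube([940, 369, 21]);


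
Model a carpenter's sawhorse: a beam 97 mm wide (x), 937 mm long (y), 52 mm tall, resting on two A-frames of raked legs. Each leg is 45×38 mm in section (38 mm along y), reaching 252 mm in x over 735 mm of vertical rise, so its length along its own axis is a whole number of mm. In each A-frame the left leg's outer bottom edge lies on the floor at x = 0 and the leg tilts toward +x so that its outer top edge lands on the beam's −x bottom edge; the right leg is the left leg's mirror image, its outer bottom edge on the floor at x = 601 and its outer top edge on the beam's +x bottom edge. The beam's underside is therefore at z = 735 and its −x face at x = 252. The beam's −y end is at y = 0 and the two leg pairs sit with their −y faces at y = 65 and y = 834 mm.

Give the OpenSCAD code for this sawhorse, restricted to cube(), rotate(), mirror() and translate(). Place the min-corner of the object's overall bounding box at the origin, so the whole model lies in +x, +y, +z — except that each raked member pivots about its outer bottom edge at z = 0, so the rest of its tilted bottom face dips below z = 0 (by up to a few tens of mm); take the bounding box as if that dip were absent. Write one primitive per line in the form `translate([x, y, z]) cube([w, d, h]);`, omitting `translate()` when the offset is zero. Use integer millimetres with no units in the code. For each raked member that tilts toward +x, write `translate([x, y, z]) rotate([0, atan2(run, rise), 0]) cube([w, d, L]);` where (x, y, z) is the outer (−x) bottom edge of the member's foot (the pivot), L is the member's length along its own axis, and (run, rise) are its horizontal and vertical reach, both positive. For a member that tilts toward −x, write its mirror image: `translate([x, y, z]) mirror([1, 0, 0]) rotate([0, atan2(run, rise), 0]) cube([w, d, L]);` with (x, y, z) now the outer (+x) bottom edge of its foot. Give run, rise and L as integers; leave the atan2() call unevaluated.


// leg length = √(252² + 735²) = 777
// right-leg outer foot x = 2·252 + 97 = 601
// beam min-corner = (252, 0, 735)
translate([252, 0, 735]) cube([97, 937, 52]);
translate([0, 65, 0]) rotate([0, atan2(252, 735), 0]) cube([45, 38, 777]);
translate([601, 65, 0]) mirror([1, 0, 0]) rotate([0, atan2(252, 735), 0]) cube([45, 38, 777]);
translate([0, 834, 0]) rotate([0, atan2(252, 735), 0]) cube([45, 38, 777]);
translate([601, 834, 0]) mirror([1, 0, 0]) rotate([0, atan2(252, 735), 0]) cube([45, 38, 777]);


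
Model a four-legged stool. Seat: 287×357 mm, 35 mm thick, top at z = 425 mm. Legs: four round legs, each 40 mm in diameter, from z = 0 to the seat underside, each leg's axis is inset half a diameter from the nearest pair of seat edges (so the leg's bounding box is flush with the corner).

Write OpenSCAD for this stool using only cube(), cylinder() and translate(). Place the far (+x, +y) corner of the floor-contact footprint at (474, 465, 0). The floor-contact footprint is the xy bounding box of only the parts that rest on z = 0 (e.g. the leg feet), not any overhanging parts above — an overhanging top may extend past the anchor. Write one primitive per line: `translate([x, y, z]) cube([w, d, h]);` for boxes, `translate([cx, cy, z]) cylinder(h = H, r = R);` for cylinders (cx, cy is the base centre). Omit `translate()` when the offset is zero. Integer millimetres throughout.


translate([187, 108, 390]) cube([287, 357, 35]);
translate([207, 128, 0]) cylinder(h = 390, r = 20);
translate([454, 128, 0]) cylinder(h = 390, r = 20);
translate([207, 445, 0]) cylinder(h = 390, r = 20);
translate([454, 445, 0]) cylinder(h = 390, r = 20);


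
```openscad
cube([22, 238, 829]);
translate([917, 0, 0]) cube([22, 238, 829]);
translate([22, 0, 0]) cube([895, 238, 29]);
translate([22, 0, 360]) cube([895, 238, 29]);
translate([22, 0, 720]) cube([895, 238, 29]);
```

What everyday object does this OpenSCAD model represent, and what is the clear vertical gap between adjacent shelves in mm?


A bookshelf. The clear shelf gap is 331 mm.

Two tall side panels with 3 horizontal boards between them — a bookshelf. The first two shelf undersides are at z = 0 and z = 360; with shelf thickness 29, the clear gap is 360 − 0 − 29 = 331 mm.


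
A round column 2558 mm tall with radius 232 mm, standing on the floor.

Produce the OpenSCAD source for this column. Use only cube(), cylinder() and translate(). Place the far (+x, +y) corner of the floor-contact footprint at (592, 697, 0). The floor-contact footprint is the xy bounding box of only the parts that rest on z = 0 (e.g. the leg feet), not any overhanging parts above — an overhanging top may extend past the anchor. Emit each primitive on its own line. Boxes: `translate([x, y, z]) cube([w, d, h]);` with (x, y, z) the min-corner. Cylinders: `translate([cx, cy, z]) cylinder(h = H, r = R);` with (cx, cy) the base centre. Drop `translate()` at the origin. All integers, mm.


translate([360, 465, 0]) cylinder(h = 2558, r = 232);


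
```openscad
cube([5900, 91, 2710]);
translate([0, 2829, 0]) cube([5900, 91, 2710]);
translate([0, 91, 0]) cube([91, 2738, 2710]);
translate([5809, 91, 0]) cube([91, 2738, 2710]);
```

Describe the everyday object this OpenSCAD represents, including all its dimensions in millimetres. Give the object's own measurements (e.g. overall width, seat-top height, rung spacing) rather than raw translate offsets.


The wall frame of a small rectangular building: four walls, each 2710 mm tall and 91 mm thick, enclosing a footprint 5900 mm (x) by 2920 mm (y) outside-to-outside, with no floor or roof. The front and back walls (the −y and +y sides) span the full width; the two side walls fit between them.


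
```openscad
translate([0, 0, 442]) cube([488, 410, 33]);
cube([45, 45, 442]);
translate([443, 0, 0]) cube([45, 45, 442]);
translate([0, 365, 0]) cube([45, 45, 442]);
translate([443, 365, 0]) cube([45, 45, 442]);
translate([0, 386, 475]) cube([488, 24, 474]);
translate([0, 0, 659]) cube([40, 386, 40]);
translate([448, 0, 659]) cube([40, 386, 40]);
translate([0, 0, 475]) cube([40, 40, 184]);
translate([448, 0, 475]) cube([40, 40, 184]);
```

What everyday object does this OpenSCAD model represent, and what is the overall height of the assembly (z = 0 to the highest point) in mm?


A chair. The overall height is 949 mm.

A slab on four corner posts with a tall panel at the back — a chair. The seat slab sits at z = 442 with thickness 33, and the 474 mm backrest starts at the seat top, so the overall height is 442 + 33 + 474 = 949 mm.


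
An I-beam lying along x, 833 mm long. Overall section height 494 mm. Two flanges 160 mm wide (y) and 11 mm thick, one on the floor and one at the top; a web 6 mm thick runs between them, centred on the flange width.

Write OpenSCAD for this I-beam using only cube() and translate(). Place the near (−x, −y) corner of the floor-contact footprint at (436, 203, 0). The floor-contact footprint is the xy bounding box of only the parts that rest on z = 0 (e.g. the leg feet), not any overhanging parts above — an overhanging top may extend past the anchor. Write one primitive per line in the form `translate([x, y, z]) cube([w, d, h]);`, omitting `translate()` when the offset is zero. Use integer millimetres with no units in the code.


translate([436, 203, 0]) cube([833, 160, 11]);
translate([436, 280, 11]) cube([833, 6, 472]);
translate([436, 203, 483]) cube([833, 160, 11]);


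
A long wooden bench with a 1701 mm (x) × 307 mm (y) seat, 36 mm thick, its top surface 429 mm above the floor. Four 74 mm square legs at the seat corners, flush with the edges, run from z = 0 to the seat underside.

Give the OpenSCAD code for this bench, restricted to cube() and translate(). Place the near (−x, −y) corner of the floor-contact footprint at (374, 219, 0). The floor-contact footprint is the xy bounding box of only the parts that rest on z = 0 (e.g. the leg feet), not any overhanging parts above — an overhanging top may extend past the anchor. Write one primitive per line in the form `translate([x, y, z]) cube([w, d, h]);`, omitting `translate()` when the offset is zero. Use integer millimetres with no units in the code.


// leg_h = 429 − 36 = 393
translate([374, 219, 393]) cube([1701, 307, 36]);
translate([374, 219, 0]) cube([74, 74, 393]);
translate([374, 452, 0]) cube([74, 74, 393]);
translate([2001, 219, 0]) cube([74, 74, 393]);
translate([2001, 452, 0]) cube([74, 74, 393]);


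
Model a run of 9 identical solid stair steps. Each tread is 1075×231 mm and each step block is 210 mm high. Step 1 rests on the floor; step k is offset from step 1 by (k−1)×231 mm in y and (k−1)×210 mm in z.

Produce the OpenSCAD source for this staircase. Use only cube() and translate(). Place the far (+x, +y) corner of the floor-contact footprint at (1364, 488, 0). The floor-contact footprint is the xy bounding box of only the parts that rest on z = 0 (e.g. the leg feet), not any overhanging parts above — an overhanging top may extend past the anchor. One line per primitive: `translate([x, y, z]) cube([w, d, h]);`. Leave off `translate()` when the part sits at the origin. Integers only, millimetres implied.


translate([289, 257, 0]) cube([1075, 231, 210]);
translate([289, 488, 210]) cube([1075, 231, 210]);
translate([289, 719, 420]) cube([1075, 231, 210]);
translate([289, 950, 630]) cube([1075, 231, 210]);
translate([289, 1181, 840]) cube([1075, 231, 210]);
translate([289, 1412, 1050]) cube([1075, 231, 210]);
translate([289, 1643, 1260]) cube([1075, 231, 210]);
translate([289, 1874, 1470]) cube([1075, 231, 210]);
translate([289, 2105, 1680]) cube([1075, 231, 210]);


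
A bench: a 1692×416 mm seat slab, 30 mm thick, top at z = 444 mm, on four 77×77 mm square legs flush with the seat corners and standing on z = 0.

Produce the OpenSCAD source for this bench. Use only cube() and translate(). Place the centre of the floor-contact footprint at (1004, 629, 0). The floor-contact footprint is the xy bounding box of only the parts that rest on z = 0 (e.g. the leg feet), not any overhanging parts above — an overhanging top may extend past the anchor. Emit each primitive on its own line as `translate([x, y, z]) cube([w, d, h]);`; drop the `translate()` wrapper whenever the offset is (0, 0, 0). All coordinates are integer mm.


// leg_h = 444 − 30 = 414
translate([158, 421, 414]) cube([1692, 416, 30]);
translate([158, 421, 0]) cube([77, 77, 414]);
translate([158, 760, 0]) cube([77, 77, 414]);
translate([1773, 421, 0]) cube([77, 77, 414]);
translate([1773, 760, 0]) cube([77, 77, 414]);


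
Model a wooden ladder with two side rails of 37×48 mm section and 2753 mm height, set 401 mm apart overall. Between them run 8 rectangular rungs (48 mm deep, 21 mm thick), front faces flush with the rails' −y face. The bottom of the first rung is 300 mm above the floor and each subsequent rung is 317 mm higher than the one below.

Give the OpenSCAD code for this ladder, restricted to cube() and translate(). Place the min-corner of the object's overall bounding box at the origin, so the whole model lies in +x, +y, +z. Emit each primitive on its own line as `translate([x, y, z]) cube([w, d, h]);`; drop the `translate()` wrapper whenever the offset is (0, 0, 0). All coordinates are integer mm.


cube([37, 48, 2753]);
translate([364, 0, 0]) cube([37, 48, 2753]);
translate([37, 0, 300]) cube([327, 48, 21]);
translate([37, 0, 617]) cube([327, 48, 21]);
translate([37, 0, 934]) cube([327, 48, 21]);
translate([37, 0, 1251]) cube([327, 48, 21]);
translate([37, 0, 1568]) cube([327, 48, 21]);
translate([37, 0, 1885]) cube([327, 48, 21]);
translate([37, 0, 2202]) cube([327, 48, 21]);
translate([37, 0, 2519]) cube([327, 48, 21]);


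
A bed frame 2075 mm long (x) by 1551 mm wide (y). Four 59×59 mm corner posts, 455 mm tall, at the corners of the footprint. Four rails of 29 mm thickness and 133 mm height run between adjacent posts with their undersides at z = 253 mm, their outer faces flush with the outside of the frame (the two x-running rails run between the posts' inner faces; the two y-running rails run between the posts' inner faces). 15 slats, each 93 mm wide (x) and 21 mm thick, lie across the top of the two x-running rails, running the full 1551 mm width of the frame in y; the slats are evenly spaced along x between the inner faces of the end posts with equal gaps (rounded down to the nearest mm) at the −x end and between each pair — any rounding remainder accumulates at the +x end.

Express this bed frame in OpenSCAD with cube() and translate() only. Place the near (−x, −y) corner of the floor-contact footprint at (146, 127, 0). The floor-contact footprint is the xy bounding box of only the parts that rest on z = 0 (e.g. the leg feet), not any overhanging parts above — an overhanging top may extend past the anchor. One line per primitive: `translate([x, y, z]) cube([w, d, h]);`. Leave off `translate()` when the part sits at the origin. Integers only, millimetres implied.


translate([146, 127, 0]) cube([59, 59, 455]);
translate([146, 1619, 0]) cube([59, 59, 455]);
translate([2162, 127, 0]) cube([59, 59, 455]);
translate([2162, 1619, 0]) cube([59, 59, 455]);
translate([205, 127, 253]) cube([1957, 29, 133]);
translate([205, 1649, 253]) cube([1957, 29, 133]);
translate([146, 186, 253]) cube([29, 1433, 133]);
translate([2192, 186, 253]) cube([29, 1433, 133]);
translate([240, 127, 386]) cube([93, 1551, 21]);
translate([368, 127, 386]) cube([93, 1551, 21]);
translate([496, 127, 386]) cube([93, 1551, 21]);
translate([624, 127, 386]) cube([93, 1551, 21]);
translate([752, 127, 386]) cube([93, 1551, 21]);
translate([880, 127, 386]) cube([93, 1551, 21]);
translate([1008, 127, 386]) cube([93, 1551, 21]);
translate([1136, 127, 386]) cube([93, 1551, 21]);
translate([1264, 127, 386]) cube([93, 1551, 21]);
translate([1392, 127, 386]) cube([93, 1551, 21]);
translate([1520, 127, 386]) cube([93, 1551, 21]);
translate([1648, 127, 386]) cube([93, 1551, 21]);
translate([1776, 127, 386]) cube([93, 1551, 21]);
translate([1904, 127, 386]) cube([93, 1551, 21]);
translate([2032, 127, 386]) cube([93, 1551, 21]);


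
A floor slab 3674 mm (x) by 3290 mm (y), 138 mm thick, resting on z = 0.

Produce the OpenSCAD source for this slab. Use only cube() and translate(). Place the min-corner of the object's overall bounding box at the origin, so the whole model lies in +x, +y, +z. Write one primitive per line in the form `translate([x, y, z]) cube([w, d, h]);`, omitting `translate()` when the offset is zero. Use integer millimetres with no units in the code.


cube([3674, 3290, 138]);


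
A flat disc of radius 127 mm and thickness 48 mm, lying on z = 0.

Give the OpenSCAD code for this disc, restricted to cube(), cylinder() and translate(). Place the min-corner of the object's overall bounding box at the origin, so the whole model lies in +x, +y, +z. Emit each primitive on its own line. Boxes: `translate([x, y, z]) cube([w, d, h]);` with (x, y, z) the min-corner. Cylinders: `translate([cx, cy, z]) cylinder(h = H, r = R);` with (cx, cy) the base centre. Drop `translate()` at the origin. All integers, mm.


translate([127, 127, 0]) cylinder(h = 48, r = 127);


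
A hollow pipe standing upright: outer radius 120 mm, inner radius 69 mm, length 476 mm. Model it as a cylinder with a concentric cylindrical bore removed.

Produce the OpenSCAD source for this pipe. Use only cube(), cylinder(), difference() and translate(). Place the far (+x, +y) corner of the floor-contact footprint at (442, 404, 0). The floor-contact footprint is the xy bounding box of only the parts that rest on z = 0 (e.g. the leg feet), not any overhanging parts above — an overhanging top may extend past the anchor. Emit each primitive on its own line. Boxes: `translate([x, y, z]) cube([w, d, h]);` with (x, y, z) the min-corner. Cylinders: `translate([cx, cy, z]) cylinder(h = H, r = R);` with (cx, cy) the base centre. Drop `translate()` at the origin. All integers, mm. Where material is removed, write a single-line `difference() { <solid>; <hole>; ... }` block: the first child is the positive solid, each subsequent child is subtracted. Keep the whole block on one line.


difference() { translate([322, 284, 0]) cylinder(h = 476, r = 120); translate([322, 284, 0]) cylinder(h = 476, r = 69); }


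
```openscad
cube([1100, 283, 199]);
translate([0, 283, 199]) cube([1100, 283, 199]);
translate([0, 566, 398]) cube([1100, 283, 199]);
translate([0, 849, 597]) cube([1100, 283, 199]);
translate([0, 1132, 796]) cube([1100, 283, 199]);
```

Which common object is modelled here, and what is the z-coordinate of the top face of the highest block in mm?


A staircase. The total rise is 995 mm.

5 identical blocks, each offset up and back from the previous — a staircase. Each step is 199 mm tall and there are 5 of them, so the total rise is 5 × 199 = 995 mm.


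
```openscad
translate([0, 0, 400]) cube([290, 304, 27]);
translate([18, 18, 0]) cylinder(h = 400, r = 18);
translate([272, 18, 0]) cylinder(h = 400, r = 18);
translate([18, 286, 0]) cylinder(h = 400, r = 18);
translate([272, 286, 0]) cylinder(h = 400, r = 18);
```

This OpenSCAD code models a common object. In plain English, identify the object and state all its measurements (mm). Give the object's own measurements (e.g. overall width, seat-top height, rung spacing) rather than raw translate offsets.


A simple wooden stool: a rectangular seat 290 mm (x) by 304 mm (y), 27 mm thick, top face at z = 427 mm, on four round legs, each 36 mm in diameter. The legs rest on z = 0, each leg's axis is inset half a diameter from the nearest pair of seat edges (so the leg's bounding box is flush with the corner).


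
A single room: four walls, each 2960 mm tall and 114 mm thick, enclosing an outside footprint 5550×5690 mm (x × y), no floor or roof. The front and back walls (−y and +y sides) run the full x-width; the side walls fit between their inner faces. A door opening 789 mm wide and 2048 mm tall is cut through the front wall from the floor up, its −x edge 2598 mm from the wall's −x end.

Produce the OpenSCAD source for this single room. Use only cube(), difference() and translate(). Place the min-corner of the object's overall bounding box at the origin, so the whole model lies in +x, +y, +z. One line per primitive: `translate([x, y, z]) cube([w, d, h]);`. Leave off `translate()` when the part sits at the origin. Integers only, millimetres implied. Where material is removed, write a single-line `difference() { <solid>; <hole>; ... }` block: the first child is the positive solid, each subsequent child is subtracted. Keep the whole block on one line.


difference() { cube([5550, 114, 2960]); translate([2598, 0, 0]) cube([789, 114, 2048]); }
translate([0, 5576, 0]) cube([5550, 114, 2960]);
translate([0, 114, 0]) cube([114, 5462, 2960]);
translate([5436, 114, 0]) cube([114, 5462, 2960]);


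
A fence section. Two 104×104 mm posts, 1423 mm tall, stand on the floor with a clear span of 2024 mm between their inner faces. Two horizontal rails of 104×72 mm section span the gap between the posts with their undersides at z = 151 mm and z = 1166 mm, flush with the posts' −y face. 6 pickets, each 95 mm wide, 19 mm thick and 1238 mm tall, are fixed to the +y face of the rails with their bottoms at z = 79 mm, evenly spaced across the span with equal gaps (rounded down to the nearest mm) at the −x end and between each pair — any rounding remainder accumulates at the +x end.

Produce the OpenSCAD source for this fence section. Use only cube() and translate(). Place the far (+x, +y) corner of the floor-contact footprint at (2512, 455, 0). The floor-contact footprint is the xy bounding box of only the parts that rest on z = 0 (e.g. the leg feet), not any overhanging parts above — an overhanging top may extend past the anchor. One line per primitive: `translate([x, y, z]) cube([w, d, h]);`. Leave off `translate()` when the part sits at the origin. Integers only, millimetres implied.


translate([280, 351, 0]) cube([104, 104, 1423]);
translate([2408, 351, 0]) cube([104, 104, 1423]);
translate([384, 351, 151]) cube([2024, 104, 72]);
translate([384, 351, 1166]) cube([2024, 104, 72]);
translate([591, 455, 79]) cube([95, 19, 1238]);
translate([893, 455, 79]) cube([95, 19, 1238]);
translate([1195, 455, 79]) cube([95, 19, 1238]);
translate([1497, 455, 79]) cube([95, 19, 1238]);
translate([1799, 455, 79]) cube([95, 19, 1238]);
translate([2101, 455, 79]) cube([95, 19, 1238]);


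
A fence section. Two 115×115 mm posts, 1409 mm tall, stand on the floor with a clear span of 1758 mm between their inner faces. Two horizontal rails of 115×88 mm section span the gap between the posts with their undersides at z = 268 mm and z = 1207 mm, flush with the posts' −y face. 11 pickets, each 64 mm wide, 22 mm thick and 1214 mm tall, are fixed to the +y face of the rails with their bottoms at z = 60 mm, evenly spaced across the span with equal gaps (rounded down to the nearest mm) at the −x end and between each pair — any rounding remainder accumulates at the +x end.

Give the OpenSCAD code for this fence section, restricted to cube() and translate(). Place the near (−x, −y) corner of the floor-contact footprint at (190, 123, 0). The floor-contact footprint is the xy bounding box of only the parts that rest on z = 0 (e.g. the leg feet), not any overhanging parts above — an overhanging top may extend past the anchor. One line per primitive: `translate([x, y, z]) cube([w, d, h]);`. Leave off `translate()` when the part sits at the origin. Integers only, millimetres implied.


translate([190, 123, 0]) cube([115, 115, 1409]);
translate([2063, 123, 0]) cube([115, 115, 1409]);
translate([305, 123, 268]) cube([1758, 115, 88]);
translate([305, 123, 1207]) cube([1758, 115, 88]);
translate([392, 238, 60]) cube([64, 22, 1214]);
translate([543, 238, 60]) cube([64, 22, 1214]);
translate([694, 238, 60]) cube([64, 22, 1214]);
translate([845, 238, 60]) cube([64, 22, 1214]);
translate([996, 238, 60]) cube([64, 22, 1214]);
translate([1147, 238, 60]) cube([64, 22, 1214]);
translate([1298, 238, 60]) cube([64, 22, 1214]);
translate([1449, 238, 60]) cube([64, 22, 1214]);
translate([1600, 238, 60]) cube([64, 22, 1214]);
translate([1751, 238, 60]) cube([64, 22, 1214]);
translate([1902, 238, 60]) cube([64, 22, 1214]);


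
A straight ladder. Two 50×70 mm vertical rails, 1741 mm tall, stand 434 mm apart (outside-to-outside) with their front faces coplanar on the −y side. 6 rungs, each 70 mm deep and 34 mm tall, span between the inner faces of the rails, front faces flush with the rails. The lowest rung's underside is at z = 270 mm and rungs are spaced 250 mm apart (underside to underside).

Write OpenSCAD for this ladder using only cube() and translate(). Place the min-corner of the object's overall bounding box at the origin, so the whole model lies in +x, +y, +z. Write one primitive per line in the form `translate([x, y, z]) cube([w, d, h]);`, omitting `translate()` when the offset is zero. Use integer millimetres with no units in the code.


// rung span = 434 - 2*50 = 334
// rung[k] z = 270 + k*250
cube([50, 70, 1741]);
translate([384, 0, 0]) cube([50, 70, 1741]);
translate([50, 0, 270]) cube([334, 70, 34]);
translate([50, 0, 520]) cube([334, 70, 34]);
translate([50, 0, 770]) cube([334, 70, 34]);
translate([50, 0, 1020]) cube([334, 70, 34]);
translate([50, 0, 1270]) cube([334, 70, 34]);
translate([50, 0, 1520]) cube([334, 70, 34]);


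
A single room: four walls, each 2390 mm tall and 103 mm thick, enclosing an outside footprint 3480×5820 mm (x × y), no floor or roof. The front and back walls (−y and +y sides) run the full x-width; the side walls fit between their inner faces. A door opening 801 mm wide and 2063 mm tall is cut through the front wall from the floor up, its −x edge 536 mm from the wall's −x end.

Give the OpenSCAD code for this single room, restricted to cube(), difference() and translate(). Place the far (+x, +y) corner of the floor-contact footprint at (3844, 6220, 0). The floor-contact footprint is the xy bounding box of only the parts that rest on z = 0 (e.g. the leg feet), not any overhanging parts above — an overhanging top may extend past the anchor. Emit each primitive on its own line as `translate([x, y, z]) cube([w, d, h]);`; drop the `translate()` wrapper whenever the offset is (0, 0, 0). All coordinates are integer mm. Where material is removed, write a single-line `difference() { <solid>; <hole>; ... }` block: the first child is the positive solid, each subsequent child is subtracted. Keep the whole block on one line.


difference() { translate([364, 400, 0]) cube([3480, 103, 2390]); translate([900, 400, 0]) cube([801, 103, 2063]); }
translate([364, 6117, 0]) cube([3480, 103, 2390]);
translate([364, 503, 0]) cube([103, 5614, 2390]);
translate([3741, 503, 0]) cube([103, 5614, 2390]);


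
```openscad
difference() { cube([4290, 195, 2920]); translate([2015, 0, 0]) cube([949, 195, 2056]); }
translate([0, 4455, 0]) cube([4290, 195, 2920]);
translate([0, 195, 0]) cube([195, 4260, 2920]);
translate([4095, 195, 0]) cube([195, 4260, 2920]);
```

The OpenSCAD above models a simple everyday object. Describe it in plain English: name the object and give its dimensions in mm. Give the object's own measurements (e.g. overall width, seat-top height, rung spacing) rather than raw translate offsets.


A single room: four walls, each 2920 mm tall and 195 mm thick, enclosing an outside footprint 4290×4650 mm (x × y), no floor or roof. The front and back walls (−y and +y sides) run the full x-width; the side walls fit between their inner faces. A door opening 949 mm wide and 2056 mm tall is cut through the front wall from the floor up, its −x edge 2015 mm from the wall's −x end.


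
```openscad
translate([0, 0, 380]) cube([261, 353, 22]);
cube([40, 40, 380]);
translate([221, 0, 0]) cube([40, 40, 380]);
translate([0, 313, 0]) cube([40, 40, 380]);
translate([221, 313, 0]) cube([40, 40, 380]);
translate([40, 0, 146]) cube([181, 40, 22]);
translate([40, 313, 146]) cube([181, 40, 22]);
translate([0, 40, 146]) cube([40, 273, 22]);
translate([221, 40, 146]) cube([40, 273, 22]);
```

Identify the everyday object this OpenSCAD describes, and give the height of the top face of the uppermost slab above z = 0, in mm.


A stool. The seat height is 402 mm.

A 261×353×22 slab at z = 380 on four corner posts — a stool. The seat top is 380 + 22 = 402 mm.


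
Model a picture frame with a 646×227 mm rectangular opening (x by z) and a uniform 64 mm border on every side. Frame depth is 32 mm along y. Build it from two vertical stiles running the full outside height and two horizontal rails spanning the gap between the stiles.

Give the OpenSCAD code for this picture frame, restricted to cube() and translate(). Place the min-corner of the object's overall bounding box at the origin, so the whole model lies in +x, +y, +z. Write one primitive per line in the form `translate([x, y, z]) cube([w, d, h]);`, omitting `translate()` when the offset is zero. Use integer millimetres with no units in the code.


cube([64, 32, 355]);
translate([710, 0, 0]) cube([64, 32, 355]);
translate([64, 0, 0]) cube([646, 32, 64]);
translate([64, 0, 291]) cube([646, 32, 64]);


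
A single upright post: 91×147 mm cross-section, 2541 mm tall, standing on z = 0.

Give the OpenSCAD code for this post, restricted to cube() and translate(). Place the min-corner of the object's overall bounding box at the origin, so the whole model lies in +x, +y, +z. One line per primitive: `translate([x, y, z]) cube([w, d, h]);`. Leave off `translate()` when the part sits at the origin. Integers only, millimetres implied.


cube([91, 147, 2541]);


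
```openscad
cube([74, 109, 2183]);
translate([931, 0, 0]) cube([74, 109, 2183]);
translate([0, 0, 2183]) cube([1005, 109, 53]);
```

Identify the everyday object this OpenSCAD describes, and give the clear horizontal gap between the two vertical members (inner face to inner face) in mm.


A door frame. The clear opening width is 857 mm.

Two 2183 mm tall posts with a header on top — a door frame. The left jamb is 74 mm wide at x = 0; the right jamb starts at x = 931. The clear opening is 931 − 74 = 857 mm.


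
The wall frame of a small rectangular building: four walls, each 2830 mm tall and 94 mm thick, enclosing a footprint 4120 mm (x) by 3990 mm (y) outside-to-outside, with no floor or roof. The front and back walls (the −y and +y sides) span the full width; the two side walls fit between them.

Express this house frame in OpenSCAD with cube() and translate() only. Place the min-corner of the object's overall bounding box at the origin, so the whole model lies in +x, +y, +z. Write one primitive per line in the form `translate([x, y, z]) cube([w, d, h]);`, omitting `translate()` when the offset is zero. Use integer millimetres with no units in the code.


cube([4120, 94, 2830]);
translate([0, 3896, 0]) cube([4120, 94, 2830]);
translate([0, 94, 0]) cube([94, 3802, 2830]);
translate([4026, 94, 0]) cube([94, 3802, 2830]);
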